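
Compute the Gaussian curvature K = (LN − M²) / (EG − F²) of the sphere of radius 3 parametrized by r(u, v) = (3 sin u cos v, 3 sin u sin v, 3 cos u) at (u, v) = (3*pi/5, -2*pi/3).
K = 1/9

Coefficients of the first fundamental form: E = 9, F = 0, G = 9*sin(u)^2.
Coefficients of the second fundamental form: L = -3*sin(u)/Abs(sin(u)), M = 0, N = -3*sin(u)^3/Abs(sin(u)).
Assemble K = (LN − M²)/(EG − F²) = 1/9. At (u, v) = (3*pi/5, -2*pi/3): K = 1/9.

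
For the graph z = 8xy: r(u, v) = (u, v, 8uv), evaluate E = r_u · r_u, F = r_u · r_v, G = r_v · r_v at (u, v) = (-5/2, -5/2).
E = 401;  F = 400;  G = 401

Partials: r_u = (1, 0, 8*v), r_v = (0, 1, 8*u). As functions of (u, v):
  E = r_u · r_u = 64*v^2 + 1,
  F = r_u · r_v = 64*u*v,
  G = r_v · r_v = 64*u^2 + 1.
Evaluating at (u, v) = (-5/2, -5/2): E = 401, F = 400, G = 401.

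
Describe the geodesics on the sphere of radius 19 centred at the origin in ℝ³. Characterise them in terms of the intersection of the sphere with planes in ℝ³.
Geodesics on the sphere of radius 19 are great circles — circles of radius 19 obtained as the intersection of the sphere with planes through the origin (the centre of the sphere).

A curve α(t) of nonzero constant speed on the sphere of radius 19 is a geodesic iff its acceleration α̈ is everywhere normal to the surface, i.e. parallel to the radial vector α(t). Then d/dt(α × α̇) = α̇ × α̇ + α × α̈ = 0, so α × α̇ is a constant vector n ≠ 0 and α(t) · n = 0 for all t: α lies in the plane through the origin with normal n. The intersection of that plane with the sphere is a circle of radius 19 (a great circle). Conversely, a great circle traversed at constant speed has centripetal acceleration pointing at the origin, hence normal to the sphere, so every great circle is a geodesic.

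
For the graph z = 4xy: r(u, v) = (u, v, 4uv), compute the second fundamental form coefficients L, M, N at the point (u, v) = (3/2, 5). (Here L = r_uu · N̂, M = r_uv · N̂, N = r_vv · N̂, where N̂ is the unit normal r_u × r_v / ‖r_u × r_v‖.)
L = 0;  M = 4*sqrt(437)/437;  N = 0

Compute the unit normal N̂(u, v) = (-4*v/sqrt(16*u^2 + 16*v^2 + 1), -4*u/sqrt(16*u^2 + 16*v^2 + 1), 1/sqrt(16*u^2 + 16*v^2 + 1)), and the second partials r_uu, r_uv, r_vv. Take dot products:
  L(u, v) = r_uu · N̂ = 0,
  M(u, v) = r_uv · N̂ = 4/sqrt(16*u^2 + 16*v^2 + 1),
  N(u, v) = r_vv · N̂ = 0.
Evaluating at (u, v) = (3/2, 5):
  L = 0, M = 4*sqrt(437)/437, N = 0.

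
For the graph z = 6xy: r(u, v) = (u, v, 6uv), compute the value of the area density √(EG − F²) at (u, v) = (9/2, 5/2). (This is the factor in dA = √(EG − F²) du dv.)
√(EG − F²)|_{(9/2, 5/2)} = sqrt(955)

E = 36*v^2 + 1, F = 36*u*v, G = 36*u^2 + 1, so EG − F² = 36*u^2 + 36*v^2 + 1. Taking the positive square root: √(EG − F²) = sqrt(36*u^2 + 36*v^2 + 1). At (u, v) = (9/2, 5/2): sqrt(955).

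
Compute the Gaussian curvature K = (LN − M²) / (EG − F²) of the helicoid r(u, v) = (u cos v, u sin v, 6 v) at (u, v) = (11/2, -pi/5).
K = -576/70225

Coefficients of the first fundamental form: E = 1, F = 0, G = u^2 + 36.
Coefficients of the second fundamental form: L = 0, M = -6/sqrt(u^2 + 36), N = 0.
Assemble K = (LN − M²)/(EG − F²) = -36/(u^2 + 36)^2. At (u, v) = (11/2, -pi/5): K = -576/70225.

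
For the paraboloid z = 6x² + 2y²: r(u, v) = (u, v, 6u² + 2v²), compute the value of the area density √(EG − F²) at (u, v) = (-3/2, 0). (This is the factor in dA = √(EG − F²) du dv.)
√(EG − F²)|_{(-3/2, 0)} = 5*sqrt(13)

E = 144*u^2 + 1, F = 48*u*v, G = 16*v^2 + 1, so EG − F² = 144*u^2 + 16*v^2 + 1. Taking the positive square root: √(EG − F²) = sqrt(144*u^2 + 16*v^2 + 1). At (u, v) = (-3/2, 0): 5*sqrt(13).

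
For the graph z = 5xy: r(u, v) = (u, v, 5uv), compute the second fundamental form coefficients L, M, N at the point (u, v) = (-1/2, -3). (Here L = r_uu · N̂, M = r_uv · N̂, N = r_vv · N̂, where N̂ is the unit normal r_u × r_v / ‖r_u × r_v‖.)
L = 0;  M = 10*sqrt(929)/929;  N = 0

Compute the unit normal N̂(u, v) = (-5*v/sqrt(25*u^2 + 25*v^2 + 1), -5*u/sqrt(25*u^2 + 25*v^2 + 1), 1/sqrt(25*u^2 + 25*v^2 + 1)), and the second partials r_uu, r_uv, r_vv. Take dot products:
  L(u, v) = r_uu · N̂ = 0,
  M(u, v) = r_uv · N̂ = 5/sqrt(25*u^2 + 25*v^2 + 1),
  N(u, v) = r_vv · N̂ = 0.
Evaluating at (u, v) = (-1/2, -3):
  L = 0, M = 10*sqrt(929)/929, N = 0.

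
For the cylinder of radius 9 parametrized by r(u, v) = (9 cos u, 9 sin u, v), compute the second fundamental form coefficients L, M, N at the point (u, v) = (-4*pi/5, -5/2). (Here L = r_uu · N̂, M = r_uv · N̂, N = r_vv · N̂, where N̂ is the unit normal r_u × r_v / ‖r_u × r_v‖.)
L = -9;  M = 0;  N = 0

Compute the unit normal N̂(u, v) = (cos(u), sin(u), 0), and the second partials r_uu, r_uv, r_vv. Take dot products:
  L(u, v) = r_uu · N̂ = -9,
  M(u, v) = r_uv · N̂ = 0,
  N(u, v) = r_vv · N̂ = 0.
Evaluating at (u, v) = (-4*pi/5, -5/2):
  L = -9, M = 0, N = 0.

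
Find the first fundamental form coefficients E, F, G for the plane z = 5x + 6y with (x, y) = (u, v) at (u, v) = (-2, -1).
E = 26;  F = 30;  G = 37

Partials: r_u = (1, 0, 5), r_v = (0, 1, 6). As functions of (u, v):
  E = r_u · r_u = 26,
  F = r_u · r_v = 30,
  G = r_v · r_v = 37.
Evaluating at (u, v) = (-2, -1): E = 26, F = 30, G = 37.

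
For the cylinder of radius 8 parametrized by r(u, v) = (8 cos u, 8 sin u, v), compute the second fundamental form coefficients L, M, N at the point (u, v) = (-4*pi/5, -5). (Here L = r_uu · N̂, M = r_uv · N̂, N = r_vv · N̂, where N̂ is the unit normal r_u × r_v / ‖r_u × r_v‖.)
L = -8;  M = 0;  N = 0

Compute the unit normal N̂(u, v) = (cos(u), sin(u), 0), and the second partials r_uu, r_uv, r_vv. Take dot products:
  L(u, v) = r_uu · N̂ = -8,
  M(u, v) = r_uv · N̂ = 0,
  N(u, v) = r_vv · N̂ = 0.
Evaluating at (u, v) = (-4*pi/5, -5):
  L = -8, M = 0, N = 0.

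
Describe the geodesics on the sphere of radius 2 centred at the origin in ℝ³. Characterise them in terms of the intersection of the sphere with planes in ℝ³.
Geodesics on the sphere of radius 2 are great circles — circles of radius 2 obtained as the intersection of the sphere with planes through the origin (the centre of the sphere).

A curve α(t) of nonzero constant speed on the sphere of radius 2 is a geodesic iff its acceleration α̈ is everywhere normal to the surface, i.e. parallel to the radial vector α(t). Then d/dt(α × α̇) = α̇ × α̇ + α × α̈ = 0, so α × α̇ is a constant vector n ≠ 0 and α(t) · n = 0 for all t: α lies in the plane through the origin with normal n. The intersection of that plane with the sphere is a circle of radius 2 (a great circle). Conversely, a great circle traversed at constant speed has centripetal acceleration pointing at the origin, hence normal to the sphere, so every great circle is a geodesic.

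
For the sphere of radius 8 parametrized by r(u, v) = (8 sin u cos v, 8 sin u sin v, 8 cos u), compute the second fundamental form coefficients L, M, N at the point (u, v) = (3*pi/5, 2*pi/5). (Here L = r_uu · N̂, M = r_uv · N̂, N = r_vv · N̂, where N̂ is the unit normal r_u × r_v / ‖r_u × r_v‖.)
L = -8;  M = 0;  N = -5 - sqrt(5)

Compute the unit normal N̂(u, v) = (sin(u)^2*cos(v)/Abs(sin(u)), sin(u)^2*sin(v)/Abs(sin(u)), sin(2*u)/(2*Abs(sin(u)))), and the second partials r_uu, r_uv, r_vv. Take dot products:
  L(u, v) = r_uu · N̂ = -8*sin(u)/Abs(sin(u)),
  M(u, v) = r_uv · N̂ = 0,
  N(u, v) = r_vv · N̂ = -8*sin(u)^3/Abs(sin(u)).
Evaluating at (u, v) = (3*pi/5, 2*pi/5):
  L = -8, M = 0, N = -5 - sqrt(5).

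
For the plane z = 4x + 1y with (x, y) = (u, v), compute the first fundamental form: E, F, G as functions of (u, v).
E = 17;  F = 4;  G = 2

Compute partials: r_u = (1, 0, 4), r_v = (0, 1, 1). Then
  E = r_u · r_u = 17,
  F = r_u · r_v = 4,
  G = r_v · r_v = 2.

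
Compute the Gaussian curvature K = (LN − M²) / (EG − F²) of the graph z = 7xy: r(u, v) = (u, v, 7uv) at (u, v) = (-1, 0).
K = -49/2500

Coefficients of the first fundamental form: E = 49*v^2 + 1, F = 49*u*v, G = 49*u^2 + 1.
Coefficients of the second fundamental form: L = 0, M = 7/sqrt(49*u^2 + 49*v^2 + 1), N = 0.
Assemble K = (LN − M²)/(EG − F²) = -49/(2401*u^4 + 4802*u^2*v^2 + 98*u^2 + 2401*v^4 + 98*v^2 + 1). At (u, v) = (-1, 0): K = -49/2500.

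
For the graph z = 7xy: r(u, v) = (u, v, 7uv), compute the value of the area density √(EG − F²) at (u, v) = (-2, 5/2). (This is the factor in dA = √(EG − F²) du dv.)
√(EG − F²)|_{(-2, 5/2)} = sqrt(2013)/2

E = 49*v^2 + 1, F = 49*u*v, G = 49*u^2 + 1, so EG − F² = 49*u^2 + 49*v^2 + 1. Taking the positive square root: √(EG − F²) = sqrt(49*u^2 + 49*v^2 + 1). At (u, v) = (-2, 5/2): sqrt(2013)/2.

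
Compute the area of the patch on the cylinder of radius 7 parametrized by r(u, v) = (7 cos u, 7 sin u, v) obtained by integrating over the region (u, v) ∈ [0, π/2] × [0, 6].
Area = 21*pi

Area = ∫∫ √(EG − F²) du dv with √(EG − F²) = 7. Integrating over [0, π/2] × [0, 6] gives 21*pi.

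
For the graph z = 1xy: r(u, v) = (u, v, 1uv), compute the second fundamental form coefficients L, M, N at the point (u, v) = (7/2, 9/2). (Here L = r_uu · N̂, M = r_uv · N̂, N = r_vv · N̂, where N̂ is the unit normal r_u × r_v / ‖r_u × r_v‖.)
L = 0;  M = sqrt(134)/67;  N = 0

Compute the unit normal N̂(u, v) = (-v/sqrt(u^2 + v^2 + 1), -u/sqrt(u^2 + v^2 + 1), 1/sqrt(u^2 + v^2 + 1)), and the second partials r_uu, r_uv, r_vv. Take dot products:
  L(u, v) = r_uu · N̂ = 0,
  M(u, v) = r_uv · N̂ = 1/sqrt(u^2 + v^2 + 1),
  N(u, v) = r_vv · N̂ = 0.
Evaluating at (u, v) = (7/2, 9/2):
  L = 0, M = sqrt(134)/67, N = 0.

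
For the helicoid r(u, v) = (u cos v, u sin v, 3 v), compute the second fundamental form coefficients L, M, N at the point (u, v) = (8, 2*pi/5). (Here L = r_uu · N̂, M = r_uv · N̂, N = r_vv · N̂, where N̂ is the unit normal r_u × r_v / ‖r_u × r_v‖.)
L = 0;  M = -3*sqrt(73)/73;  N = 0

Compute the unit normal N̂(u, v) = (3*sin(v)/sqrt(u^2 + 9), -3*cos(v)/sqrt(u^2 + 9), u/sqrt(u^2 + 9)), and the second partials r_uu, r_uv, r_vv. Take dot products:
  L(u, v) = r_uu · N̂ = 0,
  M(u, v) = r_uv · N̂ = -3/sqrt(u^2 + 9),
  N(u, v) = r_vv · N̂ = 0.
Evaluating at (u, v) = (8, 2*pi/5):
  L = 0, M = -3*sqrt(73)/73, N = 0.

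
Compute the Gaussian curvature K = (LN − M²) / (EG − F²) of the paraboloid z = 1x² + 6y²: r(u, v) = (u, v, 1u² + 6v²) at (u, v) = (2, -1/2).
K = 24/2809

Coefficients of the first fundamental form: E = 4*u^2 + 1, F = 24*u*v, G = 144*v^2 + 1.
Coefficients of the second fundamental form: L = 2/sqrt(4*u^2 + 144*v^2 + 1), M = 0, N = 12/sqrt(4*u^2 + 144*v^2 + 1).
Assemble K = (LN − M²)/(EG − F²) = 24/(16*u^4 + 1152*u^2*v^2 + 8*u^2 + 20736*v^4 + 288*v^2 + 1). At (u, v) = (2, -1/2): K = 24/2809.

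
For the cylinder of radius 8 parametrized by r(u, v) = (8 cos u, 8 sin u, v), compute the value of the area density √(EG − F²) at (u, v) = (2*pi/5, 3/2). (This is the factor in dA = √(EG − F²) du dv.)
√(EG − F²)|_{(2*pi/5, 3/2)} = 8

E = 64, F = 0, G = 1, so EG − F² = 64. Taking the positive square root: √(EG − F²) = 8. At (u, v) = (2*pi/5, 3/2): 8.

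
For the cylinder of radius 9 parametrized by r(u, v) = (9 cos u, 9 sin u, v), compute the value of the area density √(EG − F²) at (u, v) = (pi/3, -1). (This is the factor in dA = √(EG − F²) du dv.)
√(EG − F²)|_{(pi/3, -1)} = 9

E = 81, F = 0, G = 1, so EG − F² = 81. Taking the positive square root: √(EG − F²) = 9. At (u, v) = (pi/3, -1): 9.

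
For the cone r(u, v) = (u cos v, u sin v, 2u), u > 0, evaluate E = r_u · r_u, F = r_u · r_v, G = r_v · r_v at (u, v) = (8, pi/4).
E = 5;  F = 0;  G = 64

Partials: r_u = (cos(v), sin(v), 2), r_v = (-u*sin(v), u*cos(v), 0). As functions of (u, v):
  E = r_u · r_u = 5,
  F = r_u · r_v = 0,
  G = r_v · r_v = u^2.
Evaluating at (u, v) = (8, pi/4): E = 5, F = 0, G = 64.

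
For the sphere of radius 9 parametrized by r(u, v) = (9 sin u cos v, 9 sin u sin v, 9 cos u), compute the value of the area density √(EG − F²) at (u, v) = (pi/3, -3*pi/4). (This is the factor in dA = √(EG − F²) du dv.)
√(EG − F²)|_{(pi/3, -3*pi/4)} = 81*sqrt(3)/2

E = 81, F = 0, G = 81*sin(u)^2, so EG − F² = 6561*sin(u)^2. Taking the positive square root: √(EG − F²) = 81*Abs(sin(u)). At (u, v) = (pi/3, -3*pi/4): 81*sqrt(3)/2.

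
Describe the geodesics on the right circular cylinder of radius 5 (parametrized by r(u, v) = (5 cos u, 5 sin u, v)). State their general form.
The cylinder is flat (K = 0) and locally isometric to the plane via the development (u, v) ↦ (5 u, v). Geodesics are the pre-images of straight lines: circles (v constant), vertical lines (u constant), and helices (v = c · u + d) for constants c, d.

A right cylinder has E = 5², F = 0, G = 1, so EG − F² = 5², and L = −5, M = N = 0, giving K = (LN − M²)/(EG − F²) = 0 everywhere. A flat surface is locally isometric to the Euclidean plane via the map (u, v) ↦ (5 u, v). Straight lines in the (x̃, ỹ) plane pull back to: (a) horizontal circles (v = const), (b) vertical generators (u = const), and (c) helices (5 u tan θ = v, i.e. v = c · u + d).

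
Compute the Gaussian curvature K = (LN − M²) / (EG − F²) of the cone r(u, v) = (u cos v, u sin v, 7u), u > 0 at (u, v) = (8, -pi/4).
K = 0

Coefficients of the first fundamental form: E = 50, F = 0, G = u^2.
Coefficients of the second fundamental form: L = 0, M = 0, N = 7*sqrt(2)*u^2/(10*Abs(u)).
Assemble K = (LN − M²)/(EG − F²) = 0. At (u, v) = (8, -pi/4): K = 0.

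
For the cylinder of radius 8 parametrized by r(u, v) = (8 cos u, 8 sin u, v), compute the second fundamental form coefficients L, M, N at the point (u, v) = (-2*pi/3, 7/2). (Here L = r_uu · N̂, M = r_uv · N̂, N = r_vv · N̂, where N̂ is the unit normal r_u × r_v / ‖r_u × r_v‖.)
L = -8;  M = 0;  N = 0

Compute the unit normal N̂(u, v) = (cos(u), sin(u), 0), and the second partials r_uu, r_uv, r_vv. Take dot products:
  L(u, v) = r_uu · N̂ = -8,
  M(u, v) = r_uv · N̂ = 0,
  N(u, v) = r_vv · N̂ = 0.
Evaluating at (u, v) = (-2*pi/3, 7/2):
  L = -8, M = 0, N = 0.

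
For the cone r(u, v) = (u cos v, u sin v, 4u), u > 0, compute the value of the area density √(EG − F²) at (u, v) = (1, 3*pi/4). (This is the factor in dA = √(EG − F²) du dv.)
√(EG − F²)|_{(1, 3*pi/4)} = sqrt(17)

E = 17, F = 0, G = u^2, so EG − F² = 17*u^2. Taking the positive square root: √(EG − F²) = sqrt(17)*Abs(u). At (u, v) = (1, 3*pi/4): sqrt(17).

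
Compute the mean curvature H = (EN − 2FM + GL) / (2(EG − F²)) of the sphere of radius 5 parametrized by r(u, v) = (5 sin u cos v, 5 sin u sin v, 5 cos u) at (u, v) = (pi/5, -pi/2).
H = -1/5

With E = 25, F = 0, G = 25*sin(u)^2, L = -5*sin(u)/Abs(sin(u)), M = 0, N = -5*sin(u)^3/Abs(sin(u)), assemble
  H = (EN − 2FM + GL) / (2(EG − F²)) = -sin(u)/(5*Abs(sin(u))).
At (u, v) = (pi/5, -pi/2): H = -1/5.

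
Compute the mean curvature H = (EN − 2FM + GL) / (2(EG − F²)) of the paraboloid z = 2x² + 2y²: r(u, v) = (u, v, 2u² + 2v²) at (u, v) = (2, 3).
H = 420*sqrt(209)/43681

With E = 16*u^2 + 1, F = 16*u*v, G = 16*v^2 + 1, L = 4/sqrt(16*u^2 + 16*v^2 + 1), M = 0, N = 4/sqrt(16*u^2 + 16*v^2 + 1), assemble
  H = (EN − 2FM + GL) / (2(EG − F²)) = 4*(8*u^2 + 8*v^2 + 1)/(16*u^2 + 16*v^2 + 1)^(3/2).
At (u, v) = (2, 3): H = 420*sqrt(209)/43681.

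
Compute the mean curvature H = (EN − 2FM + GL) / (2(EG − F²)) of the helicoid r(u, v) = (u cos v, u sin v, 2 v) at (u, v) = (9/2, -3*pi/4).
H = 0

With E = 1, F = 0, G = u^2 + 4, L = 0, M = -2/sqrt(u^2 + 4), N = 0, assemble
  H = (EN − 2FM + GL) / (2(EG − F²)) = 0.
At (u, v) = (9/2, -3*pi/4): H = 0.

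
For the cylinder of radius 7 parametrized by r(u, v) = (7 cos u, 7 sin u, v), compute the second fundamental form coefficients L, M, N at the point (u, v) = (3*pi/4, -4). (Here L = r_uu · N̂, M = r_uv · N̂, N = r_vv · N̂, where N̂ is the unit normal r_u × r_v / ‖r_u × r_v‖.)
L = -7;  M = 0;  N = 0

Compute the unit normal N̂(u, v) = (cos(u), sin(u), 0), and the second partials r_uu, r_uv, r_vv. Take dot products:
  L(u, v) = r_uu · N̂ = -7,
  M(u, v) = r_uv · N̂ = 0,
  N(u, v) = r_vv · N̂ = 0.
Evaluating at (u, v) = (3*pi/4, -4):
  L = -7, M = 0, N = 0.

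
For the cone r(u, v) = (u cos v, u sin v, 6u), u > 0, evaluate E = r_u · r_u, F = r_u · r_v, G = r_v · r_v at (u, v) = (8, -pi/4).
E = 37;  F = 0;  G = 64

Partials: r_u = (cos(v), sin(v), 6), r_v = (-u*sin(v), u*cos(v), 0). As functions of (u, v):
  E = r_u · r_u = 37,
  F = r_u · r_v = 0,
  G = r_v · r_v = u^2.
Evaluating at (u, v) = (8, -pi/4): E = 37, F = 0, G = 64.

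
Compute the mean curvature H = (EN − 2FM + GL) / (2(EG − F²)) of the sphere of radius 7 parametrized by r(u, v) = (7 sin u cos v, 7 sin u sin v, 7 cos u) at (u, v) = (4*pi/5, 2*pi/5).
H = -1/7

With E = 49, F = 0, G = 49*sin(u)^2, L = -7*sin(u)/Abs(sin(u)), M = 0, N = -7*sin(u)^3/Abs(sin(u)), assemble
  H = (EN − 2FM + GL) / (2(EG − F²)) = -sin(u)/(7*Abs(sin(u))).
At (u, v) = (4*pi/5, 2*pi/5): H = -1/7.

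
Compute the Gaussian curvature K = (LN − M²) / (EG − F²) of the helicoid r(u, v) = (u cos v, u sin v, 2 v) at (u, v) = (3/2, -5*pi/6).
K = -64/625

Coefficients of the first fundamental form: E = 1, F = 0, G = u^2 + 4.
Coefficients of the second fundamental form: L = 0, M = -2/sqrt(u^2 + 4), N = 0.
Assemble K = (LN − M²)/(EG − F²) = -4/(u^2 + 4)^2. At (u, v) = (3/2, -5*pi/6): K = -64/625.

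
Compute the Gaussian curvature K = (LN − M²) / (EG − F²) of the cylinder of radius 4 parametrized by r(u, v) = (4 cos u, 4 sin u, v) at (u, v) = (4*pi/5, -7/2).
K = 0

Coefficients of the first fundamental form: E = 16, F = 0, G = 1.
Coefficients of the second fundamental form: L = -4, M = 0, N = 0.
Assemble K = (LN − M²)/(EG − F²) = 0. At (u, v) = (4*pi/5, -7/2): K = 0.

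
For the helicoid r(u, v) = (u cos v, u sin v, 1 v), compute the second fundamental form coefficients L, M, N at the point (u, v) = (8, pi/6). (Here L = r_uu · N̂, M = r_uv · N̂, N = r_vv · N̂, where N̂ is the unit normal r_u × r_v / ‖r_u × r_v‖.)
L = 0;  M = -sqrt(65)/65;  N = 0

Compute the unit normal N̂(u, v) = (sin(v)/sqrt(u^2 + 1), -cos(v)/sqrt(u^2 + 1), u/sqrt(u^2 + 1)), and the second partials r_uu, r_uv, r_vv. Take dot products:
  L(u, v) = r_uu · N̂ = 0,
  M(u, v) = r_uv · N̂ = -1/sqrt(u^2 + 1),
  N(u, v) = r_vv · N̂ = 0.
Evaluating at (u, v) = (8, pi/6):
  L = 0, M = -sqrt(65)/65, N = 0.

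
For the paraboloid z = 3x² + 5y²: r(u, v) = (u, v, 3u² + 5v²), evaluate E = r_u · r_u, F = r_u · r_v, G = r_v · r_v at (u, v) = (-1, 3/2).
E = 37;  F = -90;  G = 226

Partials: r_u = (1, 0, 6*u), r_v = (0, 1, 10*v). As functions of (u, v):
  E = r_u · r_u = 36*u^2 + 1,
  F = r_u · r_v = 60*u*v,
  G = r_v · r_v = 100*v^2 + 1.
Evaluating at (u, v) = (-1, 3/2): E = 37, F = -90, G = 226.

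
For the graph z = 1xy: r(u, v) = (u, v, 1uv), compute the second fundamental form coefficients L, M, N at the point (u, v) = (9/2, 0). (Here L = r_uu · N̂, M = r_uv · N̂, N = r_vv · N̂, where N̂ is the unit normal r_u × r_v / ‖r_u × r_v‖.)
L = 0;  M = 2*sqrt(85)/85;  N = 0

Compute the unit normal N̂(u, v) = (-v/sqrt(u^2 + v^2 + 1), -u/sqrt(u^2 + v^2 + 1), 1/sqrt(u^2 + v^2 + 1)), and the second partials r_uu, r_uv, r_vv. Take dot products:
  L(u, v) = r_uu · N̂ = 0,
  M(u, v) = r_uv · N̂ = 1/sqrt(u^2 + v^2 + 1),
  N(u, v) = r_vv · N̂ = 0.
Evaluating at (u, v) = (9/2, 0):
  L = 0, M = 2*sqrt(85)/85, N = 0.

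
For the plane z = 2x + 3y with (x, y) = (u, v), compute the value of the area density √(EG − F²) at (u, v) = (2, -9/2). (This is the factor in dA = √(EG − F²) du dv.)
√(EG − F²)|_{(2, -9/2)} = sqrt(14)

E = 5, F = 6, G = 10, so EG − F² = 14. Taking the positive square root: √(EG − F²) = sqrt(14). At (u, v) = (2, -9/2): sqrt(14).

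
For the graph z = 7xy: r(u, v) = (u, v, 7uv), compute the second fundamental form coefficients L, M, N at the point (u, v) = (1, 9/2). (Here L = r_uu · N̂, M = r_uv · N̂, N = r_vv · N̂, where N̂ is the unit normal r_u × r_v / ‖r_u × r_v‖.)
L = 0;  M = 14*sqrt(4169)/4169;  N = 0

Compute the unit normal N̂(u, v) = (-7*v/sqrt(49*u^2 + 49*v^2 + 1), -7*u/sqrt(49*u^2 + 49*v^2 + 1), 1/sqrt(49*u^2 + 49*v^2 + 1)), and the second partials r_uu, r_uv, r_vv. Take dot products:
  L(u, v) = r_uu · N̂ = 0,
  M(u, v) = r_uv · N̂ = 7/sqrt(49*u^2 + 49*v^2 + 1),
  N(u, v) = r_vv · N̂ = 0.
Evaluating at (u, v) = (1, 9/2):
  L = 0, M = 14*sqrt(4169)/4169, N = 0.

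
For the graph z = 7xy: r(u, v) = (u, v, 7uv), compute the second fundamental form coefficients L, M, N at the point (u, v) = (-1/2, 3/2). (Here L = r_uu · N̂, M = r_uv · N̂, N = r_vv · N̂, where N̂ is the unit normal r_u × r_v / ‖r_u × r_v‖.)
L = 0;  M = 7*sqrt(494)/247;  N = 0

Compute the unit normal N̂(u, v) = (-7*v/sqrt(49*u^2 + 49*v^2 + 1), -7*u/sqrt(49*u^2 + 49*v^2 + 1), 1/sqrt(49*u^2 + 49*v^2 + 1)), and the second partials r_uu, r_uv, r_vv. Take dot products:
  L(u, v) = r_uu · N̂ = 0,
  M(u, v) = r_uv · N̂ = 7/sqrt(49*u^2 + 49*v^2 + 1),
  N(u, v) = r_vv · N̂ = 0.
Evaluating at (u, v) = (-1/2, 3/2):
  L = 0, M = 7*sqrt(494)/247, N = 0.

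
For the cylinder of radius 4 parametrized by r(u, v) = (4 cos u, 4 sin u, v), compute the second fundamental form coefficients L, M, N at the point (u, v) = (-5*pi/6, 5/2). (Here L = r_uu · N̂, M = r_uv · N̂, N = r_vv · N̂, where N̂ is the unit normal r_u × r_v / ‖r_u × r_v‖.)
L = -4;  M = 0;  N = 0

Compute the unit normal N̂(u, v) = (cos(u), sin(u), 0), and the second partials r_uu, r_uv, r_vv. Take dot products:
  L(u, v) = r_uu · N̂ = -4,
  M(u, v) = r_uv · N̂ = 0,
  N(u, v) = r_vv · N̂ = 0.
Evaluating at (u, v) = (-5*pi/6, 5/2):
  L = -4, M = 0, N = 0.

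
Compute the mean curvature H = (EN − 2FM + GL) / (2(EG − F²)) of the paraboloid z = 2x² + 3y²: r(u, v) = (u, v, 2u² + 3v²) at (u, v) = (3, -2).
H = 725/4913

With E = 16*u^2 + 1, F = 24*u*v, G = 36*v^2 + 1, L = 4/sqrt(16*u^2 + 36*v^2 + 1), M = 0, N = 6/sqrt(16*u^2 + 36*v^2 + 1), assemble
  H = (EN − 2FM + GL) / (2(EG − F²)) = (48*u^2 + 72*v^2 + 5)/(16*u^2 + 36*v^2 + 1)^(3/2).
At (u, v) = (3, -2): H = 725/4913.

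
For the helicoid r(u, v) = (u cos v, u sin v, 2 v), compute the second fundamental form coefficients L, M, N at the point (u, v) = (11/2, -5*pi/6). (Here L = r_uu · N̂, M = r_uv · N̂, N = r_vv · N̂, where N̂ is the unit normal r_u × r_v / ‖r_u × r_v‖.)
L = 0;  M = -4*sqrt(137)/137;  N = 0

Compute the unit normal N̂(u, v) = (2*sin(v)/sqrt(u^2 + 4), -2*cos(v)/sqrt(u^2 + 4), u/sqrt(u^2 + 4)), and the second partials r_uu, r_uv, r_vv. Take dot products:
  L(u, v) = r_uu · N̂ = 0,
  M(u, v) = r_uv · N̂ = -2/sqrt(u^2 + 4),
  N(u, v) = r_vv · N̂ = 0.
Evaluating at (u, v) = (11/2, -5*pi/6):
  L = 0, M = -4*sqrt(137)/137, N = 0.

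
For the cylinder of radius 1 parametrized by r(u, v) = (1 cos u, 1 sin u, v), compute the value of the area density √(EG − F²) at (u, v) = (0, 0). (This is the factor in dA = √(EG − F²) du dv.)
√(EG − F²)|_{(0, 0)} = 1

E = 1, F = 0, G = 1, so EG − F² = 1. Taking the positive square root: √(EG − F²) = 1. At (u, v) = (0, 0): 1.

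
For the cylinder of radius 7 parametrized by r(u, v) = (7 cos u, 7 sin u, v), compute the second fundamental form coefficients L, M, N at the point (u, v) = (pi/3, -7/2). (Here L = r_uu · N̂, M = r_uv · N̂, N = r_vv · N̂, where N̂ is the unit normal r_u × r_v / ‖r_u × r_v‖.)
L = -7;  M = 0;  N = 0

Compute the unit normal N̂(u, v) = (cos(u), sin(u), 0), and the second partials r_uu, r_uv, r_vv. Take dot products:
  L(u, v) = r_uu · N̂ = -7,
  M(u, v) = r_uv · N̂ = 0,
  N(u, v) = r_vv · N̂ = 0.
Evaluating at (u, v) = (pi/3, -7/2):
  L = -7, M = 0, N = 0.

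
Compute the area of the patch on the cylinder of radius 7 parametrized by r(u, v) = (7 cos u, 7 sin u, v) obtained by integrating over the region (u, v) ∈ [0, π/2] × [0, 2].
Area = 7*pi

Area = ∫∫ √(EG − F²) du dv with √(EG − F²) = 7. Integrating over [0, π/2] × [0, 2] gives 7*pi.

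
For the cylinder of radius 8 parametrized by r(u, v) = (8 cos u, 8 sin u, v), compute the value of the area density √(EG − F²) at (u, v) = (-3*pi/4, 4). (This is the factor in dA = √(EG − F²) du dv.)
√(EG − F²)|_{(-3*pi/4, 4)} = 8

E = 64, F = 0, G = 1, so EG − F² = 64. Taking the positive square root: √(EG − F²) = 8. At (u, v) = (-3*pi/4, 4): 8.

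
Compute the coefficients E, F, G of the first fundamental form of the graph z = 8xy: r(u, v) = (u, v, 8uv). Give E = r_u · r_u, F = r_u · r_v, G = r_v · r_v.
E = 64*v^2 + 1;  F = 64*u*v;  G = 64*u^2 + 1

Compute partials: r_u = (1, 0, 8*v), r_v = (0, 1, 8*u). Then
  E = r_u · r_u = 64*v^2 + 1,
  F = r_u · r_v = 64*u*v,
  G = r_v · r_v = 64*u^2 + 1.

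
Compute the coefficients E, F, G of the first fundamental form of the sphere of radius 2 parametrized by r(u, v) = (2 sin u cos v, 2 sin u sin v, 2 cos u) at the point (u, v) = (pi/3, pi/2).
E = 4;  F = 0;  G = 3

Partials: r_u = (2*cos(u)*cos(v), 2*sin(v)*cos(u), -2*sin(u)), r_v = (-2*sin(u)*sin(v), 2*sin(u)*cos(v), 0). As functions of (u, v):
  E = r_u · r_u = 4,
  F = r_u · r_v = 0,
  G = r_v · r_v = 4*sin(u)^2.
Evaluating at (u, v) = (pi/3, pi/2): E = 4, F = 0, G = 3.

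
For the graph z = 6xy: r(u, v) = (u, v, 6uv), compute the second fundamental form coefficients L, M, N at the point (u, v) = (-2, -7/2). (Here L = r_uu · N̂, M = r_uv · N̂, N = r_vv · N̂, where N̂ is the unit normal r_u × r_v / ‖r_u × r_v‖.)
L = 0;  M = 3*sqrt(586)/293;  N = 0

Compute the unit normal N̂(u, v) = (-6*v/sqrt(36*u^2 + 36*v^2 + 1), -6*u/sqrt(36*u^2 + 36*v^2 + 1), 1/sqrt(36*u^2 + 36*v^2 + 1)), and the second partials r_uu, r_uv, r_vv. Take dot products:
  L(u, v) = r_uu · N̂ = 0,
  M(u, v) = r_uv · N̂ = 6/sqrt(36*u^2 + 36*v^2 + 1),
  N(u, v) = r_vv · N̂ = 0.
Evaluating at (u, v) = (-2, -7/2):
  L = 0, M = 3*sqrt(586)/293, N = 0.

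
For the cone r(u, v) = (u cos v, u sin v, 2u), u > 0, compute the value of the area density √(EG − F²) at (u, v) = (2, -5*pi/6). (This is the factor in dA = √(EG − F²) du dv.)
√(EG − F²)|_{(2, -5*pi/6)} = 2*sqrt(5)

E = 5, F = 0, G = u^2, so EG − F² = 5*u^2. Taking the positive square root: √(EG − F²) = sqrt(5)*Abs(u). At (u, v) = (2, -5*pi/6): 2*sqrt(5).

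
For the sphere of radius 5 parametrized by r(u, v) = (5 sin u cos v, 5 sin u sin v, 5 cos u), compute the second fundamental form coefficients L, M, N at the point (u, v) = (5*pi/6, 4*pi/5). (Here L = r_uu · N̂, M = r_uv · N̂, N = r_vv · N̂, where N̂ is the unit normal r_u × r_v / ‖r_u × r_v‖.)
L = -5;  M = 0;  N = -5/4

Compute the unit normal N̂(u, v) = (sin(u)^2*cos(v)/Abs(sin(u)), sin(u)^2*sin(v)/Abs(sin(u)), sin(2*u)/(2*Abs(sin(u)))), and the second partials r_uu, r_uv, r_vv. Take dot products:
  L(u, v) = r_uu · N̂ = -5*sin(u)/Abs(sin(u)),
  M(u, v) = r_uv · N̂ = 0,
  N(u, v) = r_vv · N̂ = -5*sin(u)^3/Abs(sin(u)).
Evaluating at (u, v) = (5*pi/6, 4*pi/5):
  L = -5, M = 0, N = -5/4.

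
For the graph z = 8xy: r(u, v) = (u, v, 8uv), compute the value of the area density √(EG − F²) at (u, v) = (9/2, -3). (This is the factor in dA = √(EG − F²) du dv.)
√(EG − F²)|_{(9/2, -3)} = sqrt(1873)

E = 64*v^2 + 1, F = 64*u*v, G = 64*u^2 + 1, so EG − F² = 64*u^2 + 64*v^2 + 1. Taking the positive square root: √(EG − F²) = sqrt(64*u^2 + 64*v^2 + 1). At (u, v) = (9/2, -3): sqrt(1873).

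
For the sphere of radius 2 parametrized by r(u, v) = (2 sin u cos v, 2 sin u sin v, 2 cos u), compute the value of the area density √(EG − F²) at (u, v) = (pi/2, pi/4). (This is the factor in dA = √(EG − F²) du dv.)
√(EG − F²)|_{(pi/2, pi/4)} = 4

E = 4, F = 0, G = 4*sin(u)^2, so EG − F² = 16*sin(u)^2. Taking the positive square root: √(EG − F²) = 4*Abs(sin(u)). At (u, v) = (pi/2, pi/4): 4.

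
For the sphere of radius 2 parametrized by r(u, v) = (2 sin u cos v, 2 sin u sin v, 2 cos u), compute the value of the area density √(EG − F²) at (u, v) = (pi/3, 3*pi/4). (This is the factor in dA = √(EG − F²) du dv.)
√(EG − F²)|_{(pi/3, 3*pi/4)} = 2*sqrt(3)

E = 4, F = 0, G = 4*sin(u)^2, so EG − F² = 16*sin(u)^2. Taking the positive square root: √(EG − F²) = 4*Abs(sin(u)). At (u, v) = (pi/3, 3*pi/4): 2*sqrt(3).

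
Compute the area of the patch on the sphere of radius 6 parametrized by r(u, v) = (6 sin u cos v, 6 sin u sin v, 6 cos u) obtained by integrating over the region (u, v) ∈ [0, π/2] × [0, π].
Area = 36*pi

Area = ∫∫ √(EG − F²) du dv with √(EG − F²) = 36*Abs(sin(u)). Integrating over [0, π/2] × [0, π] gives 36*pi.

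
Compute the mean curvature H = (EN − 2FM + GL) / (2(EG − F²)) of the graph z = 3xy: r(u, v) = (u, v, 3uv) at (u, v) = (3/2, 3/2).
H = -243*sqrt(166)/13778

With E = 9*v^2 + 1, F = 9*u*v, G = 9*u^2 + 1, L = 0, M = 3/sqrt(9*u^2 + 9*v^2 + 1), N = 0, assemble
  H = (EN − 2FM + GL) / (2(EG − F²)) = -27*u*v/(9*u^2 + 9*v^2 + 1)^(3/2).
At (u, v) = (3/2, 3/2): H = -243*sqrt(166)/13778.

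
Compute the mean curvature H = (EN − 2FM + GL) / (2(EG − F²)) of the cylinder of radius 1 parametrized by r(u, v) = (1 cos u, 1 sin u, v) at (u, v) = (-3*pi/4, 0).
H = -1/2

With E = 1, F = 0, G = 1, L = -1, M = 0, N = 0, assemble
  H = (EN − 2FM + GL) / (2(EG − F²)) = -1/2.
At (u, v) = (-3*pi/4, 0): H = -1/2.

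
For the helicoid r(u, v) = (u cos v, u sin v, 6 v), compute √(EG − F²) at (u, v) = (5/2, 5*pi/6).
√(EG − F²)|_{(5/2, 5*pi/6)} = 13/2

E = 1, F = 0, G = u^2 + 36; EG − F² = u^2 + 36; √(EG − F²) = sqrt(u^2 + 36). At the given point: 13/2.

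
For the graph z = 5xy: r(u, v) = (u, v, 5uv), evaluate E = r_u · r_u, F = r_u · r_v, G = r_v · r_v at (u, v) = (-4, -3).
E = 226;  F = 300;  G = 401

Partials: r_u = (1, 0, 5*v), r_v = (0, 1, 5*u). As functions of (u, v):
  E = r_u · r_u = 25*v^2 + 1,
  F = r_u · r_v = 25*u*v,
  G = r_v · r_v = 25*u^2 + 1.
Evaluating at (u, v) = (-4, -3): E = 226, F = 300, G = 401.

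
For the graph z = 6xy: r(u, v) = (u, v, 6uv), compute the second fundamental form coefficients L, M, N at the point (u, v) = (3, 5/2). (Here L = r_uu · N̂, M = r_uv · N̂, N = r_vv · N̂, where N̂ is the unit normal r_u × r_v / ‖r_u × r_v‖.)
L = 0;  M = 3*sqrt(22)/55;  N = 0

Compute the unit normal N̂(u, v) = (-6*v/sqrt(36*u^2 + 36*v^2 + 1), -6*u/sqrt(36*u^2 + 36*v^2 + 1), 1/sqrt(36*u^2 + 36*v^2 + 1)), and the second partials r_uu, r_uv, r_vv. Take dot products:
  L(u, v) = r_uu · N̂ = 0,
  M(u, v) = r_uv · N̂ = 6/sqrt(36*u^2 + 36*v^2 + 1),
  N(u, v) = r_vv · N̂ = 0.
Evaluating at (u, v) = (3, 5/2):
  L = 0, M = 3*sqrt(22)/55, N = 0.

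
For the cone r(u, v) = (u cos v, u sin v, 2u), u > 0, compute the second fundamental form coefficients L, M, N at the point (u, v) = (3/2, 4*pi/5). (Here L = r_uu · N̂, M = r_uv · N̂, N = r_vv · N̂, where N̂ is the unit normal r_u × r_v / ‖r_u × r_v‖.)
L = 0;  M = 0;  N = 3*sqrt(5)/5

Compute the unit normal N̂(u, v) = (-2*sqrt(5)*u*cos(v)/(5*Abs(u)), -2*sqrt(5)*u*sin(v)/(5*Abs(u)), sqrt(5)*u/(5*Abs(u))), and the second partials r_uu, r_uv, r_vv. Take dot products:
  L(u, v) = r_uu · N̂ = 0,
  M(u, v) = r_uv · N̂ = 0,
  N(u, v) = r_vv · N̂ = 2*sqrt(5)*u^2/(5*Abs(u)).
Evaluating at (u, v) = (3/2, 4*pi/5):
  L = 0, M = 0, N = 3*sqrt(5)/5.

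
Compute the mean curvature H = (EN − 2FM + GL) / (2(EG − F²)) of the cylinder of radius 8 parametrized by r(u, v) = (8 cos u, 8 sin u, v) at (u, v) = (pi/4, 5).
H = -1/16

With E = 64, F = 0, G = 1, L = -8, M = 0, N = 0, assemble
  H = (EN − 2FM + GL) / (2(EG − F²)) = -1/16.
At (u, v) = (pi/4, 5): H = -1/16.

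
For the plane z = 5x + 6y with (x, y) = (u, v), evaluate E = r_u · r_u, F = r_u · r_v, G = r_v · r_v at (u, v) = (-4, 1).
E = 26;  F = 30;  G = 37

Partials: r_u = (1, 0, 5), r_v = (0, 1, 6). As functions of (u, v):
  E = r_u · r_u = 26,
  F = r_u · r_v = 30,
  G = r_v · r_v = 37.
Evaluating at (u, v) = (-4, 1): E = 26, F = 30, G = 37.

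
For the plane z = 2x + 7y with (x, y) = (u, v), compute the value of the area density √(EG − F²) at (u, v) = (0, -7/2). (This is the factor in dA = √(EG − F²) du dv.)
√(EG − F²)|_{(0, -7/2)} = 3*sqrt(6)

E = 5, F = 14, G = 50, so EG − F² = 54. Taking the positive square root: √(EG − F²) = 3*sqrt(6). At (u, v) = (0, -7/2): 3*sqrt(6).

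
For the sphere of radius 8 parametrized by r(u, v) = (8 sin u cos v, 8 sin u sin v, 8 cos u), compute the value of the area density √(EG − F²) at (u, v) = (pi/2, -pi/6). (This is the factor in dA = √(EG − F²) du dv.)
√(EG − F²)|_{(pi/2, -pi/6)} = 64

E = 64, F = 0, G = 64*sin(u)^2, so EG − F² = 4096*sin(u)^2. Taking the positive square root: √(EG − F²) = 64*Abs(sin(u)). At (u, v) = (pi/2, -pi/6): 64.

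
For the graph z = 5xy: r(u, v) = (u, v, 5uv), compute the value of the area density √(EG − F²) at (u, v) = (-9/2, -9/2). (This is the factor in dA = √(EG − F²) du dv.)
√(EG − F²)|_{(-9/2, -9/2)} = sqrt(4054)/2

E = 25*v^2 + 1, F = 25*u*v, G = 25*u^2 + 1, so EG − F² = 25*u^2 + 25*v^2 + 1. Taking the positive square root: √(EG − F²) = sqrt(25*u^2 + 25*v^2 + 1). At (u, v) = (-9/2, -9/2): sqrt(4054)/2.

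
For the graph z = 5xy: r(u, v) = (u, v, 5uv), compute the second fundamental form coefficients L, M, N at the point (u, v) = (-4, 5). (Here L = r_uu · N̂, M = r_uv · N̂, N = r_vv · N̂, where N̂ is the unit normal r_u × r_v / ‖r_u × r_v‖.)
L = 0;  M = 5*sqrt(114)/342;  N = 0

Compute the unit normal N̂(u, v) = (-5*v/sqrt(25*u^2 + 25*v^2 + 1), -5*u/sqrt(25*u^2 + 25*v^2 + 1), 1/sqrt(25*u^2 + 25*v^2 + 1)), and the second partials r_uu, r_uv, r_vv. Take dot products:
  L(u, v) = r_uu · N̂ = 0,
  M(u, v) = r_uv · N̂ = 5/sqrt(25*u^2 + 25*v^2 + 1),
  N(u, v) = r_vv · N̂ = 0.
Evaluating at (u, v) = (-4, 5):
  L = 0, M = 5*sqrt(114)/342, N = 0.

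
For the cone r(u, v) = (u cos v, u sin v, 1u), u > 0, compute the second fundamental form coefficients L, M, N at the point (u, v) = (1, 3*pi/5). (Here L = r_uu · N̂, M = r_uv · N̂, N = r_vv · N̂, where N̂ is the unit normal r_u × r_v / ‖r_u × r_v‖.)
L = 0;  M = 0;  N = sqrt(2)/2

Compute the unit normal N̂(u, v) = (-sqrt(2)*u*cos(v)/(2*Abs(u)), -sqrt(2)*u*sin(v)/(2*Abs(u)), sqrt(2)*u/(2*Abs(u))), and the second partials r_uu, r_uv, r_vv. Take dot products:
  L(u, v) = r_uu · N̂ = 0,
  M(u, v) = r_uv · N̂ = 0,
  N(u, v) = r_vv · N̂ = sqrt(2)*u^2/(2*Abs(u)).
Evaluating at (u, v) = (1, 3*pi/5):
  L = 0, M = 0, N = sqrt(2)/2.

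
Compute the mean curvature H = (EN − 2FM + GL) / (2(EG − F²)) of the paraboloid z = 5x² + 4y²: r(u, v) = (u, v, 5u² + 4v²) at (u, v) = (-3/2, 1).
H = 1229*sqrt(290)/84100

With E = 100*u^2 + 1, F = 80*u*v, G = 64*v^2 + 1, L = 10/sqrt(100*u^2 + 64*v^2 + 1), M = 0, N = 8/sqrt(100*u^2 + 64*v^2 + 1), assemble
  H = (EN − 2FM + GL) / (2(EG − F²)) = (400*u^2 + 320*v^2 + 9)/(100*u^2 + 64*v^2 + 1)^(3/2).
At (u, v) = (-3/2, 1): H = 1229*sqrt(290)/84100.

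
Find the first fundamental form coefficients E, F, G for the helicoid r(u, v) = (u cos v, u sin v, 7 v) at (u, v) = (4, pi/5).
E = 1;  F = 0;  G = 65

Partials: r_u = (cos(v), sin(v), 0), r_v = (-u*sin(v), u*cos(v), 7). As functions of (u, v):
  E = r_u · r_u = 1,
  F = r_u · r_v = 0,
  G = r_v · r_v = u^2 + 49.
Evaluating at (u, v) = (4, pi/5): E = 1, F = 0, G = 65.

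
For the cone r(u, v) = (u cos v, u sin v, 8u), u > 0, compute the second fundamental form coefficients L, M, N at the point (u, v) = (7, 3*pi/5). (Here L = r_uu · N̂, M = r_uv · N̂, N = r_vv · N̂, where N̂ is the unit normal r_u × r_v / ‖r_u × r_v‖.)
L = 0;  M = 0;  N = 56*sqrt(65)/65

Compute the unit normal N̂(u, v) = (-8*sqrt(65)*u*cos(v)/(65*Abs(u)), -8*sqrt(65)*u*sin(v)/(65*Abs(u)), sqrt(65)*u/(65*Abs(u))), and the second partials r_uu, r_uv, r_vv. Take dot products:
  L(u, v) = r_uu · N̂ = 0,
  M(u, v) = r_uv · N̂ = 0,
  N(u, v) = r_vv · N̂ = 8*sqrt(65)*u^2/(65*Abs(u)).
Evaluating at (u, v) = (7, 3*pi/5):
  L = 0, M = 0, N = 56*sqrt(65)/65.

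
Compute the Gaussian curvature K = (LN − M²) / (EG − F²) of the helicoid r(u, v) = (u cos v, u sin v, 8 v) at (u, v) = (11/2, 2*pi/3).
K = -1024/142129

Coefficients of the first fundamental form: E = 1, F = 0, G = u^2 + 64.
Coefficients of the second fundamental form: L = 0, M = -8/sqrt(u^2 + 64), N = 0.
Assemble K = (LN − M²)/(EG − F²) = -64/(u^2 + 64)^2. At (u, v) = (11/2, 2*pi/3): K = -1024/142129.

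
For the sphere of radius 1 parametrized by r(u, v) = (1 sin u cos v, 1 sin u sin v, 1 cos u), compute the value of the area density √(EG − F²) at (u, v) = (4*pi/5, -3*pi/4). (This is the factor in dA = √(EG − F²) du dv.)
√(EG − F²)|_{(4*pi/5, -3*pi/4)} = sqrt(10 - 2*sqrt(5))/4

E = 1, F = 0, G = sin(u)^2, so EG − F² = sin(u)^2. Taking the positive square root: √(EG − F²) = Abs(sin(u)). At (u, v) = (4*pi/5, -3*pi/4): sqrt(10 - 2*sqrt(5))/4.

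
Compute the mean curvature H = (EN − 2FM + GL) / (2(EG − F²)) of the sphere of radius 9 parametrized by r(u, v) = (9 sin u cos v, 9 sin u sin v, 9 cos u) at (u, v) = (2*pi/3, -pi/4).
H = -1/9

With E = 81, F = 0, G = 81*sin(u)^2, L = -9*sin(u)/Abs(sin(u)), M = 0, N = -9*sin(u)^3/Abs(sin(u)), assemble
  H = (EN − 2FM + GL) / (2(EG − F²)) = -sin(u)/(9*Abs(sin(u))).
At (u, v) = (2*pi/3, -pi/4): H = -1/9.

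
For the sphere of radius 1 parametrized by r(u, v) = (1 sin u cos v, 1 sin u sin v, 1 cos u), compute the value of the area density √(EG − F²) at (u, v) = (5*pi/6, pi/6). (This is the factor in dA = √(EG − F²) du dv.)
√(EG − F²)|_{(5*pi/6, pi/6)} = 1/2

E = 1, F = 0, G = sin(u)^2, so EG − F² = sin(u)^2. Taking the positive square root: √(EG − F²) = Abs(sin(u)). At (u, v) = (5*pi/6, pi/6): 1/2.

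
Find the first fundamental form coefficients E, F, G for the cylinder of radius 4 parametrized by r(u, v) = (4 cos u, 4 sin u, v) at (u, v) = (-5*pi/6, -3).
E = 16;  F = 0;  G = 1

Partials: r_u = (-4*sin(u), 4*cos(u), 0), r_v = (0, 0, 1). As functions of (u, v):
  E = r_u · r_u = 16,
  F = r_u · r_v = 0,
  G = r_v · r_v = 1.
Evaluating at (u, v) = (-5*pi/6, -3): E = 16, F = 0, G = 1.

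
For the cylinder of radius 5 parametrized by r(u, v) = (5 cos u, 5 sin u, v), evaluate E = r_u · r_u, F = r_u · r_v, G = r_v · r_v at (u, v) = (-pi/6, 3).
E = 25;  F = 0;  G = 1

Partials: r_u = (-5*sin(u), 5*cos(u), 0), r_v = (0, 0, 1). As functions of (u, v):
  E = r_u · r_u = 25,
  F = r_u · r_v = 0,
  G = r_v · r_v = 1.
Evaluating at (u, v) = (-pi/6, 3): E = 25, F = 0, G = 1.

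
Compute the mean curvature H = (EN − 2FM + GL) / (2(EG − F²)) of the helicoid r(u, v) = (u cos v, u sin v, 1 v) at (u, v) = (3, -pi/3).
H = 0

With E = 1, F = 0, G = u^2 + 1, L = 0, M = -1/sqrt(u^2 + 1), N = 0, assemble
  H = (EN − 2FM + GL) / (2(EG − F²)) = 0.
At (u, v) = (3, -pi/3): H = 0.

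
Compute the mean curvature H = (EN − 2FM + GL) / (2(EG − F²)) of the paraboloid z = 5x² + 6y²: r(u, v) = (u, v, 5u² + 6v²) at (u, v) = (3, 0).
H = 5411*sqrt(901)/811801

With E = 100*u^2 + 1, F = 120*u*v, G = 144*v^2 + 1, L = 10/sqrt(100*u^2 + 144*v^2 + 1), M = 0, N = 12/sqrt(100*u^2 + 144*v^2 + 1), assemble
  H = (EN − 2FM + GL) / (2(EG − F²)) = (600*u^2 + 720*v^2 + 11)/(100*u^2 + 144*v^2 + 1)^(3/2).
At (u, v) = (3, 0): H = 5411*sqrt(901)/811801.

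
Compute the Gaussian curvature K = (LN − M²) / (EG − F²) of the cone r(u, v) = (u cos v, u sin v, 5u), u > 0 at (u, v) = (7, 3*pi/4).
K = 0

Coefficients of the first fundamental form: E = 26, F = 0, G = u^2.
Coefficients of the second fundamental form: L = 0, M = 0, N = 5*sqrt(26)*u^2/(26*Abs(u)).
Assemble K = (LN − M²)/(EG − F²) = 0. At (u, v) = (7, 3*pi/4): K = 0.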